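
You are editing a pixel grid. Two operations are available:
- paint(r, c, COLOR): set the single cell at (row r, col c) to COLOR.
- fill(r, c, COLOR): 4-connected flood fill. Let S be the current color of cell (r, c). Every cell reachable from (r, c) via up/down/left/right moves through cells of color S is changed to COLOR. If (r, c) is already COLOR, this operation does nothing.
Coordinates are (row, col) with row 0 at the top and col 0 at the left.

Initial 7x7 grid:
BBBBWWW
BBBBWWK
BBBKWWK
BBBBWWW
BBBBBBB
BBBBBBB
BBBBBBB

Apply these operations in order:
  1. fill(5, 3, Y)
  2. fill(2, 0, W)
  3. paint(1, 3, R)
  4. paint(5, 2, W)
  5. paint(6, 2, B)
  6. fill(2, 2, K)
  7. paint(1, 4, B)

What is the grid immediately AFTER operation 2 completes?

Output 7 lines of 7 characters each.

Answer: WWWWWWW
WWWWWWK
WWWKWWK
WWWWWWW
WWWWWWW
WWWWWWW
WWWWWWW

Derivation:
After op 1 fill(5,3,Y) [36 cells changed]:
YYYYWWW
YYYYWWK
YYYKWWK
YYYYWWW
YYYYYYY
YYYYYYY
YYYYYYY
After op 2 fill(2,0,W) [36 cells changed]:
WWWWWWW
WWWWWWK
WWWKWWK
WWWWWWW
WWWWWWW
WWWWWWW
WWWWWWW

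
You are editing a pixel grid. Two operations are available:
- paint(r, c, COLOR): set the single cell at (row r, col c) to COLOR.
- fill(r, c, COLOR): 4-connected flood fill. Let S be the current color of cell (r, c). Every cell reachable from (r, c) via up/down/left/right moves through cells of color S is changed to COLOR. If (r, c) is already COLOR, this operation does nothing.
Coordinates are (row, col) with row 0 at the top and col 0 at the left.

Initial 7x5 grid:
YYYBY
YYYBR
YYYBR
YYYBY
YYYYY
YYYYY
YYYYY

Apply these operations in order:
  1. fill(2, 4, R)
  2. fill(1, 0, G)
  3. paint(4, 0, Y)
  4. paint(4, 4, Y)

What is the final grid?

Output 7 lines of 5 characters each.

Answer: GGGBY
GGGBR
GGGBR
GGGBG
YGGGY
GGGGG
GGGGG

Derivation:
After op 1 fill(2,4,R) [0 cells changed]:
YYYBY
YYYBR
YYYBR
YYYBY
YYYYY
YYYYY
YYYYY
After op 2 fill(1,0,G) [28 cells changed]:
GGGBY
GGGBR
GGGBR
GGGBG
GGGGG
GGGGG
GGGGG
After op 3 paint(4,0,Y):
GGGBY
GGGBR
GGGBR
GGGBG
YGGGG
GGGGG
GGGGG
After op 4 paint(4,4,Y):
GGGBY
GGGBR
GGGBR
GGGBG
YGGGY
GGGGG
GGGGG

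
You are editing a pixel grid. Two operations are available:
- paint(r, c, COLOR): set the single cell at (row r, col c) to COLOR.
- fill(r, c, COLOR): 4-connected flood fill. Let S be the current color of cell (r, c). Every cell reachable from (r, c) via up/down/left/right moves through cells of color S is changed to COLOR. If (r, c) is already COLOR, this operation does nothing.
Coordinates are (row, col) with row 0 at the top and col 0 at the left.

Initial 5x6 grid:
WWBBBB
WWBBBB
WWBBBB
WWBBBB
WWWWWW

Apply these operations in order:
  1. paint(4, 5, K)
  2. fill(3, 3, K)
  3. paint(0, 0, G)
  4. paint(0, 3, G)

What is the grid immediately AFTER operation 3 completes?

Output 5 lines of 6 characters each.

After op 1 paint(4,5,K):
WWBBBB
WWBBBB
WWBBBB
WWBBBB
WWWWWK
After op 2 fill(3,3,K) [16 cells changed]:
WWKKKK
WWKKKK
WWKKKK
WWKKKK
WWWWWK
After op 3 paint(0,0,G):
GWKKKK
WWKKKK
WWKKKK
WWKKKK
WWWWWK

Answer: GWKKKK
WWKKKK
WWKKKK
WWKKKK
WWWWWK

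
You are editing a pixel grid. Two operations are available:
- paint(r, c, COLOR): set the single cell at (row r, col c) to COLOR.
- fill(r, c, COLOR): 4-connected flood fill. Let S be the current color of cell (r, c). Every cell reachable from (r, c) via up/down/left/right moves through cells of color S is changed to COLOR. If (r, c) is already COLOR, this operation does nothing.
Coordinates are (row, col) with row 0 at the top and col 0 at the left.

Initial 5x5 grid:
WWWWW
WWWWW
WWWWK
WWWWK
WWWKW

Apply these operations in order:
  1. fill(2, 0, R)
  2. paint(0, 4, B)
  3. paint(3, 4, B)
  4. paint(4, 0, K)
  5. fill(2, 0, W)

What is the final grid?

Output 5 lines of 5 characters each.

After op 1 fill(2,0,R) [21 cells changed]:
RRRRR
RRRRR
RRRRK
RRRRK
RRRKW
After op 2 paint(0,4,B):
RRRRB
RRRRR
RRRRK
RRRRK
RRRKW
After op 3 paint(3,4,B):
RRRRB
RRRRR
RRRRK
RRRRB
RRRKW
After op 4 paint(4,0,K):
RRRRB
RRRRR
RRRRK
RRRRB
KRRKW
After op 5 fill(2,0,W) [19 cells changed]:
WWWWB
WWWWW
WWWWK
WWWWB
KWWKW

Answer: WWWWB
WWWWW
WWWWK
WWWWB
KWWKW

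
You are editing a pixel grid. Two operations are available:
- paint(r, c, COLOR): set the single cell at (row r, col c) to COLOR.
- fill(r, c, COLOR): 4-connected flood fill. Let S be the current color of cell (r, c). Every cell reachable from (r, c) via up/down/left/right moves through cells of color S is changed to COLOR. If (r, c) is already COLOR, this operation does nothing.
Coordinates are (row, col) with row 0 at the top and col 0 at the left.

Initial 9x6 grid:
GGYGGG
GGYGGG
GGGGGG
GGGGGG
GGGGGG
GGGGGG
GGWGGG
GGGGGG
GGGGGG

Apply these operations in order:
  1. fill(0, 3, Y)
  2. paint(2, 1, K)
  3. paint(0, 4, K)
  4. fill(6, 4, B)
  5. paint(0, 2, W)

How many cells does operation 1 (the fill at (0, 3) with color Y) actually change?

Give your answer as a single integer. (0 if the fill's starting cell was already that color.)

Answer: 51

Derivation:
After op 1 fill(0,3,Y) [51 cells changed]:
YYYYYY
YYYYYY
YYYYYY
YYYYYY
YYYYYY
YYYYYY
YYWYYY
YYYYYY
YYYYYY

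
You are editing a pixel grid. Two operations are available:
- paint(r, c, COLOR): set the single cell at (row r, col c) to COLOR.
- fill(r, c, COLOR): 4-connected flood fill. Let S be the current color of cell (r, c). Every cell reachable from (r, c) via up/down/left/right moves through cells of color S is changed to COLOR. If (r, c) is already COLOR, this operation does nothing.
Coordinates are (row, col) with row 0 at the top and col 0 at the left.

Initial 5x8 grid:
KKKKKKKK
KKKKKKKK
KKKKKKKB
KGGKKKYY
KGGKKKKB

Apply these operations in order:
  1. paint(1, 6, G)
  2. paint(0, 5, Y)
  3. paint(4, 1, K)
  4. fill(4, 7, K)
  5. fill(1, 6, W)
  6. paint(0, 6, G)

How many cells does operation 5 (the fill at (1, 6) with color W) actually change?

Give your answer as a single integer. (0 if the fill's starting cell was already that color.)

After op 1 paint(1,6,G):
KKKKKKKK
KKKKKKGK
KKKKKKKB
KGGKKKYY
KGGKKKKB
After op 2 paint(0,5,Y):
KKKKKYKK
KKKKKKGK
KKKKKKKB
KGGKKKYY
KGGKKKKB
After op 3 paint(4,1,K):
KKKKKYKK
KKKKKKGK
KKKKKKKB
KGGKKKYY
KKGKKKKB
After op 4 fill(4,7,K) [1 cells changed]:
KKKKKYKK
KKKKKKGK
KKKKKKKB
KGGKKKYY
KKGKKKKK
After op 5 fill(1,6,W) [1 cells changed]:
KKKKKYKK
KKKKKKWK
KKKKKKKB
KGGKKKYY
KKGKKKKK

Answer: 1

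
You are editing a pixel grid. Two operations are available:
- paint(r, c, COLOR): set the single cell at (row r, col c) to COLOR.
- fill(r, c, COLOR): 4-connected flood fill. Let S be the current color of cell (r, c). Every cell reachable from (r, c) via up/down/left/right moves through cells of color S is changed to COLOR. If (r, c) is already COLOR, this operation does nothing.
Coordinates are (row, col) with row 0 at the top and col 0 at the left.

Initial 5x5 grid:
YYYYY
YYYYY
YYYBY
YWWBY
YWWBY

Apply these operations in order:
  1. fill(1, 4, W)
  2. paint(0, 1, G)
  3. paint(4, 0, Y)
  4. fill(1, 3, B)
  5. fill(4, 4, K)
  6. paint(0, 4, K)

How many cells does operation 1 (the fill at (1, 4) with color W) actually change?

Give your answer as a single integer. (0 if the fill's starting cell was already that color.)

After op 1 fill(1,4,W) [18 cells changed]:
WWWWW
WWWWW
WWWBW
WWWBW
WWWBW

Answer: 18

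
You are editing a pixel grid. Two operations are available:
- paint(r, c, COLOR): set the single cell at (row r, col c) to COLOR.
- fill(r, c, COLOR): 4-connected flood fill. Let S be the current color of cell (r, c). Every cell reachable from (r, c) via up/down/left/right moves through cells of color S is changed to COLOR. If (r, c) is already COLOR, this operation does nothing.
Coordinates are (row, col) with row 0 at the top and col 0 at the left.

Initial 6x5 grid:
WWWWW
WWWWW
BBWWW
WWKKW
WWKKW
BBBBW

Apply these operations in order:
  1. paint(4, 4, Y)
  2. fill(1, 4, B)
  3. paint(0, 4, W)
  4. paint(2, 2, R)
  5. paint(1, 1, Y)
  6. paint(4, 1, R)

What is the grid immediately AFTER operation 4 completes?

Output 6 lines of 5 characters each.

Answer: BBBBW
BBBBB
BBRBB
WWKKB
WWKKY
BBBBW

Derivation:
After op 1 paint(4,4,Y):
WWWWW
WWWWW
BBWWW
WWKKW
WWKKY
BBBBW
After op 2 fill(1,4,B) [14 cells changed]:
BBBBB
BBBBB
BBBBB
WWKKB
WWKKY
BBBBW
After op 3 paint(0,4,W):
BBBBW
BBBBB
BBBBB
WWKKB
WWKKY
BBBBW
After op 4 paint(2,2,R):
BBBBW
BBBBB
BBRBB
WWKKB
WWKKY
BBBBW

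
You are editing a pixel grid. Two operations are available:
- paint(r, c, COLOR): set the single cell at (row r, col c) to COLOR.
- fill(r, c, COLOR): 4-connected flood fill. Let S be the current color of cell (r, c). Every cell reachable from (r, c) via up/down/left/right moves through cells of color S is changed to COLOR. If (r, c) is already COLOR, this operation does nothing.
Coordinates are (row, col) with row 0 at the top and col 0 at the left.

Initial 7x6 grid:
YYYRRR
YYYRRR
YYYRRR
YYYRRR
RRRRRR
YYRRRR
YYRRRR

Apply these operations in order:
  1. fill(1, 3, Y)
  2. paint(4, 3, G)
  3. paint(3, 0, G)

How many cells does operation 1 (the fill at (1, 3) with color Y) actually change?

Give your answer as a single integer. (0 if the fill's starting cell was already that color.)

Answer: 26

Derivation:
After op 1 fill(1,3,Y) [26 cells changed]:
YYYYYY
YYYYYY
YYYYYY
YYYYYY
YYYYYY
YYYYYY
YYYYYY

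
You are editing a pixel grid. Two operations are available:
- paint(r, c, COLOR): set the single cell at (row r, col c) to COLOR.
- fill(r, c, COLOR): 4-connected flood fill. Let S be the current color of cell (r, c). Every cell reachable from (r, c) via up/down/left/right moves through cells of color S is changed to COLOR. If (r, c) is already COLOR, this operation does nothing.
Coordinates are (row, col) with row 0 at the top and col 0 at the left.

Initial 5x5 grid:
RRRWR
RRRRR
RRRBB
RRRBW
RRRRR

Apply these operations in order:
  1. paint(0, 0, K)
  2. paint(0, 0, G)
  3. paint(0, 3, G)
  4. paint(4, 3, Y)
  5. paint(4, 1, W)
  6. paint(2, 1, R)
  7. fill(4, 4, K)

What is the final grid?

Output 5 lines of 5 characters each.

After op 1 paint(0,0,K):
KRRWR
RRRRR
RRRBB
RRRBW
RRRRR
After op 2 paint(0,0,G):
GRRWR
RRRRR
RRRBB
RRRBW
RRRRR
After op 3 paint(0,3,G):
GRRGR
RRRRR
RRRBB
RRRBW
RRRRR
After op 4 paint(4,3,Y):
GRRGR
RRRRR
RRRBB
RRRBW
RRRYR
After op 5 paint(4,1,W):
GRRGR
RRRRR
RRRBB
RRRBW
RWRYR
After op 6 paint(2,1,R):
GRRGR
RRRRR
RRRBB
RRRBW
RWRYR
After op 7 fill(4,4,K) [1 cells changed]:
GRRGR
RRRRR
RRRBB
RRRBW
RWRYK

Answer: GRRGR
RRRRR
RRRBB
RRRBW
RWRYK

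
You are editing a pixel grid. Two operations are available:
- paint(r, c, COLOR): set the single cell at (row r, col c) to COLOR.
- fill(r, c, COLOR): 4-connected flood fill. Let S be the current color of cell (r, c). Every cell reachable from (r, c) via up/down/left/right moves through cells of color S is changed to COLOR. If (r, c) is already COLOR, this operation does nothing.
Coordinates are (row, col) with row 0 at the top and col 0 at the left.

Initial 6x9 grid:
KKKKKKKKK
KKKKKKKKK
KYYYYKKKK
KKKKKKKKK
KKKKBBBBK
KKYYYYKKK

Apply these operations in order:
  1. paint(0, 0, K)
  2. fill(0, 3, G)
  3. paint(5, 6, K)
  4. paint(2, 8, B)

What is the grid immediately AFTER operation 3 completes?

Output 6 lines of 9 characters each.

Answer: GGGGGGGGG
GGGGGGGGG
GYYYYGGGG
GGGGGGGGG
GGGGBBBBG
GGYYYYKGG

Derivation:
After op 1 paint(0,0,K):
KKKKKKKKK
KKKKKKKKK
KYYYYKKKK
KKKKKKKKK
KKKKBBBBK
KKYYYYKKK
After op 2 fill(0,3,G) [42 cells changed]:
GGGGGGGGG
GGGGGGGGG
GYYYYGGGG
GGGGGGGGG
GGGGBBBBG
GGYYYYGGG
After op 3 paint(5,6,K):
GGGGGGGGG
GGGGGGGGG
GYYYYGGGG
GGGGGGGGG
GGGGBBBBG
GGYYYYKGG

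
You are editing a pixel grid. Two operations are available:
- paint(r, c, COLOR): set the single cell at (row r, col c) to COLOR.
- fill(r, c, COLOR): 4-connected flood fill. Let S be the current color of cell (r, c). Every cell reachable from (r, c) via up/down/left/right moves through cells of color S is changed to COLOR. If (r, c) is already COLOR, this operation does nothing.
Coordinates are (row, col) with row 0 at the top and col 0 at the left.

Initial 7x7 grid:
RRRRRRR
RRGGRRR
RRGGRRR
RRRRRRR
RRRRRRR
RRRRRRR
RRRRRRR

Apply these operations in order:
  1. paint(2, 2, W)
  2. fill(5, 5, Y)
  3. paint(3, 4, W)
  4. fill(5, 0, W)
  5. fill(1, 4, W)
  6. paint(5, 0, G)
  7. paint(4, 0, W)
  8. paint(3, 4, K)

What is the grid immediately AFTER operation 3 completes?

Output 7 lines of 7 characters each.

After op 1 paint(2,2,W):
RRRRRRR
RRGGRRR
RRWGRRR
RRRRRRR
RRRRRRR
RRRRRRR
RRRRRRR
After op 2 fill(5,5,Y) [45 cells changed]:
YYYYYYY
YYGGYYY
YYWGYYY
YYYYYYY
YYYYYYY
YYYYYYY
YYYYYYY
After op 3 paint(3,4,W):
YYYYYYY
YYGGYYY
YYWGYYY
YYYYWYY
YYYYYYY
YYYYYYY
YYYYYYY

Answer: YYYYYYY
YYGGYYY
YYWGYYY
YYYYWYY
YYYYYYY
YYYYYYY
YYYYYYY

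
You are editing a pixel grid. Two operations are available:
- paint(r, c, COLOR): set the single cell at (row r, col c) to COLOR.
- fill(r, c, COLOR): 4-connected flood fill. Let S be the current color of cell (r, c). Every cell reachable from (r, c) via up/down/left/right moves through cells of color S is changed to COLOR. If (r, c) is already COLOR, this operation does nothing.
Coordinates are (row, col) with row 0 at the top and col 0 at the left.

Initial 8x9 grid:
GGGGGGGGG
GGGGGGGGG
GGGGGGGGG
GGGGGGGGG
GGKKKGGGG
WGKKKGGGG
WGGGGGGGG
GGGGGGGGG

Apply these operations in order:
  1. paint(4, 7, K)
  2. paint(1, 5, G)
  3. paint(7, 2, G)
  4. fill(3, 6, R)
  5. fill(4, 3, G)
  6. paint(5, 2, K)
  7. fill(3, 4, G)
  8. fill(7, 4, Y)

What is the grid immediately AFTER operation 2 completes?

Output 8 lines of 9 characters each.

After op 1 paint(4,7,K):
GGGGGGGGG
GGGGGGGGG
GGGGGGGGG
GGGGGGGGG
GGKKKGGKG
WGKKKGGGG
WGGGGGGGG
GGGGGGGGG
After op 2 paint(1,5,G):
GGGGGGGGG
GGGGGGGGG
GGGGGGGGG
GGGGGGGGG
GGKKKGGKG
WGKKKGGGG
WGGGGGGGG
GGGGGGGGG

Answer: GGGGGGGGG
GGGGGGGGG
GGGGGGGGG
GGGGGGGGG
GGKKKGGKG
WGKKKGGGG
WGGGGGGGG
GGGGGGGGG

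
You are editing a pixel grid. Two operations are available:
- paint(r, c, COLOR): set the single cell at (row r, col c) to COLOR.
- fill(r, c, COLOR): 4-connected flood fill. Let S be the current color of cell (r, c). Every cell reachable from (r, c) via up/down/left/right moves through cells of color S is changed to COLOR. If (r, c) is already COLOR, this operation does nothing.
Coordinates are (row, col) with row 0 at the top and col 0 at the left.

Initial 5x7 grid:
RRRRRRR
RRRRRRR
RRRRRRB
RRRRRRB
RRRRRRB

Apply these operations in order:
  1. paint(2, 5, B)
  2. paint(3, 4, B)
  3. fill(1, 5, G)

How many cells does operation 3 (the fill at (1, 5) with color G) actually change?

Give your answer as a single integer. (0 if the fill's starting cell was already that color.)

Answer: 30

Derivation:
After op 1 paint(2,5,B):
RRRRRRR
RRRRRRR
RRRRRBB
RRRRRRB
RRRRRRB
After op 2 paint(3,4,B):
RRRRRRR
RRRRRRR
RRRRRBB
RRRRBRB
RRRRRRB
After op 3 fill(1,5,G) [30 cells changed]:
GGGGGGG
GGGGGGG
GGGGGBB
GGGGBGB
GGGGGGB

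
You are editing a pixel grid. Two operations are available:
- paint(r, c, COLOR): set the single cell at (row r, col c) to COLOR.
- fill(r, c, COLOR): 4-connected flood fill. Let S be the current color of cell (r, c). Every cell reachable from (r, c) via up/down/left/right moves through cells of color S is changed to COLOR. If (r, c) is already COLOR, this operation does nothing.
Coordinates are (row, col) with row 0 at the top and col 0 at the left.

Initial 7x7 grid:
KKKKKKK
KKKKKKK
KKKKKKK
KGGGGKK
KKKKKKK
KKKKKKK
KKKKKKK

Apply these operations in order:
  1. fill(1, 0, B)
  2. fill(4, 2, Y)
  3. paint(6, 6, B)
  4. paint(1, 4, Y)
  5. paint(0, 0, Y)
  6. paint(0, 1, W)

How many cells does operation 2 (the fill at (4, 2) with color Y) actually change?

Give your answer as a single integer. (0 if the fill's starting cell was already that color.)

After op 1 fill(1,0,B) [45 cells changed]:
BBBBBBB
BBBBBBB
BBBBBBB
BGGGGBB
BBBBBBB
BBBBBBB
BBBBBBB
After op 2 fill(4,2,Y) [45 cells changed]:
YYYYYYY
YYYYYYY
YYYYYYY
YGGGGYY
YYYYYYY
YYYYYYY
YYYYYYY

Answer: 45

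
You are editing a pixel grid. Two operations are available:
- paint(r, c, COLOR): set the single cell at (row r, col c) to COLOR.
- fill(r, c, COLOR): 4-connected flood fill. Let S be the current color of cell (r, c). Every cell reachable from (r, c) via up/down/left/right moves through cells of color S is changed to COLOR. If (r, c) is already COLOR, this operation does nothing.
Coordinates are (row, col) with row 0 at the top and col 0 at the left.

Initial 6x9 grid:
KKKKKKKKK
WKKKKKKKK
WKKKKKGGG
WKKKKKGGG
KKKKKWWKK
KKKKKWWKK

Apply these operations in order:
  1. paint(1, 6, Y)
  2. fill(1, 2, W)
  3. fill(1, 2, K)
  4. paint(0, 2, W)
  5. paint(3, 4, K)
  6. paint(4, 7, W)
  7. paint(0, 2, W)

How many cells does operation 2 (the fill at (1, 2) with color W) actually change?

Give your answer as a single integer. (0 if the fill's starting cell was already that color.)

After op 1 paint(1,6,Y):
KKKKKKKKK
WKKKKKYKK
WKKKKKGGG
WKKKKKGGG
KKKKKWWKK
KKKKKWWKK
After op 2 fill(1,2,W) [36 cells changed]:
WWWWWWWWW
WWWWWWYWW
WWWWWWGGG
WWWWWWGGG
WWWWWWWKK
WWWWWWWKK

Answer: 36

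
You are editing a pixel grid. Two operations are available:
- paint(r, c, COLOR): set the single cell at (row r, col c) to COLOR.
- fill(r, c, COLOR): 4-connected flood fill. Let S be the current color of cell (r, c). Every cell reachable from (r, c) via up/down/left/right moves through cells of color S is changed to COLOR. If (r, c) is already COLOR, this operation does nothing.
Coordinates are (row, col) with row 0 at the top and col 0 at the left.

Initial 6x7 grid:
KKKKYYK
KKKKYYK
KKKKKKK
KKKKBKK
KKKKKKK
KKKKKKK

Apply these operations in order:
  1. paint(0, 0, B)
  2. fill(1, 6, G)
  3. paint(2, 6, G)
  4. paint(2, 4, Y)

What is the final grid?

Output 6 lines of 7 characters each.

Answer: BGGGYYG
GGGGYYG
GGGGYGG
GGGGBGG
GGGGGGG
GGGGGGG

Derivation:
After op 1 paint(0,0,B):
BKKKYYK
KKKKYYK
KKKKKKK
KKKKBKK
KKKKKKK
KKKKKKK
After op 2 fill(1,6,G) [36 cells changed]:
BGGGYYG
GGGGYYG
GGGGGGG
GGGGBGG
GGGGGGG
GGGGGGG
After op 3 paint(2,6,G):
BGGGYYG
GGGGYYG
GGGGGGG
GGGGBGG
GGGGGGG
GGGGGGG
After op 4 paint(2,4,Y):
BGGGYYG
GGGGYYG
GGGGYGG
GGGGBGG
GGGGGGG
GGGGGGG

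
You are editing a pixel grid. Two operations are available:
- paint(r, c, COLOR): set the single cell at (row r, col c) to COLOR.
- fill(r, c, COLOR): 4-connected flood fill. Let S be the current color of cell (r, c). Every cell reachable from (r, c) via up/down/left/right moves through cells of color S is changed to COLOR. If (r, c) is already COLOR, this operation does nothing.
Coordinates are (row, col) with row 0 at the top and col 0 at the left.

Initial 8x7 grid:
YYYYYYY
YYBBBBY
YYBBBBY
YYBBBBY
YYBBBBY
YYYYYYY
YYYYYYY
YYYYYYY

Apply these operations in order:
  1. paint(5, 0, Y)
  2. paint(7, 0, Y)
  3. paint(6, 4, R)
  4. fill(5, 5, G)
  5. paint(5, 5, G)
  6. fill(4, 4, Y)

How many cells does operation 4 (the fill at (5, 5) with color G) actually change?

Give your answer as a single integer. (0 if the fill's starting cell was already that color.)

After op 1 paint(5,0,Y):
YYYYYYY
YYBBBBY
YYBBBBY
YYBBBBY
YYBBBBY
YYYYYYY
YYYYYYY
YYYYYYY
After op 2 paint(7,0,Y):
YYYYYYY
YYBBBBY
YYBBBBY
YYBBBBY
YYBBBBY
YYYYYYY
YYYYYYY
YYYYYYY
After op 3 paint(6,4,R):
YYYYYYY
YYBBBBY
YYBBBBY
YYBBBBY
YYBBBBY
YYYYYYY
YYYYRYY
YYYYYYY
After op 4 fill(5,5,G) [39 cells changed]:
GGGGGGG
GGBBBBG
GGBBBBG
GGBBBBG
GGBBBBG
GGGGGGG
GGGGRGG
GGGGGGG

Answer: 39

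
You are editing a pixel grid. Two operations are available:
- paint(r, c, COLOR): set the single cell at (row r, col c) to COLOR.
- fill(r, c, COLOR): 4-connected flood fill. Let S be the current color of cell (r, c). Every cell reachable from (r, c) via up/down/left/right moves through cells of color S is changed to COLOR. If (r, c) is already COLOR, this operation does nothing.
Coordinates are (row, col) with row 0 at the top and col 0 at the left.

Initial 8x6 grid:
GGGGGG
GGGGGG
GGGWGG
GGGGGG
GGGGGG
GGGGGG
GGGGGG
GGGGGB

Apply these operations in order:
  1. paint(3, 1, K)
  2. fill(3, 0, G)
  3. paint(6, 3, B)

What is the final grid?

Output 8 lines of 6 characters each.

Answer: GGGGGG
GGGGGG
GGGWGG
GKGGGG
GGGGGG
GGGGGG
GGGBGG
GGGGGB

Derivation:
After op 1 paint(3,1,K):
GGGGGG
GGGGGG
GGGWGG
GKGGGG
GGGGGG
GGGGGG
GGGGGG
GGGGGB
After op 2 fill(3,0,G) [0 cells changed]:
GGGGGG
GGGGGG
GGGWGG
GKGGGG
GGGGGG
GGGGGG
GGGGGG
GGGGGB
After op 3 paint(6,3,B):
GGGGGG
GGGGGG
GGGWGG
GKGGGG
GGGGGG
GGGGGG
GGGBGG
GGGGGB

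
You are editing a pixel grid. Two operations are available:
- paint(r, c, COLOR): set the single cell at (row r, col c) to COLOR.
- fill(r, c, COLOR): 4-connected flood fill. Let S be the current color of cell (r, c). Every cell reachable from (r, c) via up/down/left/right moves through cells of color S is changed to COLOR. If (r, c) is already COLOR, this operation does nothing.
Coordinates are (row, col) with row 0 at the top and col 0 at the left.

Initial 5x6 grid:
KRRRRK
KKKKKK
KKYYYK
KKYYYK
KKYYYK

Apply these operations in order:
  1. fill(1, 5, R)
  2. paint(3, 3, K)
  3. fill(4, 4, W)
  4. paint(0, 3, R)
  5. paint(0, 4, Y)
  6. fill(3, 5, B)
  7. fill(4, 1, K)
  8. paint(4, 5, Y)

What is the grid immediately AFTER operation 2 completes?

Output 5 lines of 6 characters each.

After op 1 fill(1,5,R) [17 cells changed]:
RRRRRR
RRRRRR
RRYYYR
RRYYYR
RRYYYR
After op 2 paint(3,3,K):
RRRRRR
RRRRRR
RRYYYR
RRYKYR
RRYYYR

Answer: RRRRRR
RRRRRR
RRYYYR
RRYKYR
RRYYYR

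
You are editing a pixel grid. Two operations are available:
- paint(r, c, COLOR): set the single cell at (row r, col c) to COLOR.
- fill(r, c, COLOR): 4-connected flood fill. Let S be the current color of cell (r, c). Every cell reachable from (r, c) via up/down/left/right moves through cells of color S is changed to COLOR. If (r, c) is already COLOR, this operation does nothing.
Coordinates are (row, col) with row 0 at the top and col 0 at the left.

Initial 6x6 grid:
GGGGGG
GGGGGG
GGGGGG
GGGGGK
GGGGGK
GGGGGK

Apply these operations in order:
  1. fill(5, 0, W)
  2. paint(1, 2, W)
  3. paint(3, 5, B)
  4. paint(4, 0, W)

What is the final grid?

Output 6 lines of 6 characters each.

Answer: WWWWWW
WWWWWW
WWWWWW
WWWWWB
WWWWWK
WWWWWK

Derivation:
After op 1 fill(5,0,W) [33 cells changed]:
WWWWWW
WWWWWW
WWWWWW
WWWWWK
WWWWWK
WWWWWK
After op 2 paint(1,2,W):
WWWWWW
WWWWWW
WWWWWW
WWWWWK
WWWWWK
WWWWWK
After op 3 paint(3,5,B):
WWWWWW
WWWWWW
WWWWWW
WWWWWB
WWWWWK
WWWWWK
After op 4 paint(4,0,W):
WWWWWW
WWWWWW
WWWWWW
WWWWWB
WWWWWK
WWWWWK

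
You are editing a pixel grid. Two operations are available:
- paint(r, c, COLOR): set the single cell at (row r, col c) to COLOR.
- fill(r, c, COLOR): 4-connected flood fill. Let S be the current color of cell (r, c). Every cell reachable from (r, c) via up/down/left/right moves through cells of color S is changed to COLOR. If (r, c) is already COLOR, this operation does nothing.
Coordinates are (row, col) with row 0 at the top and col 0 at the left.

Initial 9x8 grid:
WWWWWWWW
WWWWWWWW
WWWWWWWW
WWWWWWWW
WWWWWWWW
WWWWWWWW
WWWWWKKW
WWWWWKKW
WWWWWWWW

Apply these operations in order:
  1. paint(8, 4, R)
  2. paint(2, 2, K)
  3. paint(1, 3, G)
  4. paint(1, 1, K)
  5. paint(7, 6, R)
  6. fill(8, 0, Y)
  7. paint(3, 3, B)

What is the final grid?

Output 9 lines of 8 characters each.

After op 1 paint(8,4,R):
WWWWWWWW
WWWWWWWW
WWWWWWWW
WWWWWWWW
WWWWWWWW
WWWWWWWW
WWWWWKKW
WWWWWKKW
WWWWRWWW
After op 2 paint(2,2,K):
WWWWWWWW
WWWWWWWW
WWKWWWWW
WWWWWWWW
WWWWWWWW
WWWWWWWW
WWWWWKKW
WWWWWKKW
WWWWRWWW
After op 3 paint(1,3,G):
WWWWWWWW
WWWGWWWW
WWKWWWWW
WWWWWWWW
WWWWWWWW
WWWWWWWW
WWWWWKKW
WWWWWKKW
WWWWRWWW
After op 4 paint(1,1,K):
WWWWWWWW
WKWGWWWW
WWKWWWWW
WWWWWWWW
WWWWWWWW
WWWWWWWW
WWWWWKKW
WWWWWKKW
WWWWRWWW
After op 5 paint(7,6,R):
WWWWWWWW
WKWGWWWW
WWKWWWWW
WWWWWWWW
WWWWWWWW
WWWWWWWW
WWWWWKKW
WWWWWKRW
WWWWRWWW
After op 6 fill(8,0,Y) [64 cells changed]:
YYYYYYYY
YKYGYYYY
YYKYYYYY
YYYYYYYY
YYYYYYYY
YYYYYYYY
YYYYYKKY
YYYYYKRY
YYYYRYYY
After op 7 paint(3,3,B):
YYYYYYYY
YKYGYYYY
YYKYYYYY
YYYBYYYY
YYYYYYYY
YYYYYYYY
YYYYYKKY
YYYYYKRY
YYYYRYYY

Answer: YYYYYYYY
YKYGYYYY
YYKYYYYY
YYYBYYYY
YYYYYYYY
YYYYYYYY
YYYYYKKY
YYYYYKRY
YYYYRYYY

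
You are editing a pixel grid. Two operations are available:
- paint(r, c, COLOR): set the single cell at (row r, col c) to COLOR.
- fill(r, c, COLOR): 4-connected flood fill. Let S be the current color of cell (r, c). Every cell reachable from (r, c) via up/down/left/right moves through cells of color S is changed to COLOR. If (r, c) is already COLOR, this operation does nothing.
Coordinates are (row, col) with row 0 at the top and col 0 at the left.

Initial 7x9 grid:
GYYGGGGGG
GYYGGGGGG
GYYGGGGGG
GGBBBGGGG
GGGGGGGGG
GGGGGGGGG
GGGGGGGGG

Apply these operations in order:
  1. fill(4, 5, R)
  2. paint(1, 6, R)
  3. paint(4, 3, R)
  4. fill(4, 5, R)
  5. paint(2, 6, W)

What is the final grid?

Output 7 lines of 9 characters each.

Answer: RYYRRRRRR
RYYRRRRRR
RYYRRRWRR
RRBBBRRRR
RRRRRRRRR
RRRRRRRRR
RRRRRRRRR

Derivation:
After op 1 fill(4,5,R) [54 cells changed]:
RYYRRRRRR
RYYRRRRRR
RYYRRRRRR
RRBBBRRRR
RRRRRRRRR
RRRRRRRRR
RRRRRRRRR
After op 2 paint(1,6,R):
RYYRRRRRR
RYYRRRRRR
RYYRRRRRR
RRBBBRRRR
RRRRRRRRR
RRRRRRRRR
RRRRRRRRR
After op 3 paint(4,3,R):
RYYRRRRRR
RYYRRRRRR
RYYRRRRRR
RRBBBRRRR
RRRRRRRRR
RRRRRRRRR
RRRRRRRRR
After op 4 fill(4,5,R) [0 cells changed]:
RYYRRRRRR
RYYRRRRRR
RYYRRRRRR
RRBBBRRRR
RRRRRRRRR
RRRRRRRRR
RRRRRRRRR
After op 5 paint(2,6,W):
RYYRRRRRR
RYYRRRRRR
RYYRRRWRR
RRBBBRRRR
RRRRRRRRR
RRRRRRRRR
RRRRRRRRR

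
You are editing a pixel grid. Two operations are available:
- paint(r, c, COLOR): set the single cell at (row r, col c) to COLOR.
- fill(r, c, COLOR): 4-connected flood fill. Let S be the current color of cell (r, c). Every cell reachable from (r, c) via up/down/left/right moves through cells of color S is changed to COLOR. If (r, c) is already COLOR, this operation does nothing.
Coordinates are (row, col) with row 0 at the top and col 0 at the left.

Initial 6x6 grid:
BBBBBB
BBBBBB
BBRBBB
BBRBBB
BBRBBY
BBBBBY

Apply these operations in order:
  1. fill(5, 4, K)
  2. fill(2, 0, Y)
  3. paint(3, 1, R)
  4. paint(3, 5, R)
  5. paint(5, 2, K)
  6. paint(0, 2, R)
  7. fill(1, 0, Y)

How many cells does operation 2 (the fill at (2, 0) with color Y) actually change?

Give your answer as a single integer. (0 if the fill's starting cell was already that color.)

Answer: 31

Derivation:
After op 1 fill(5,4,K) [31 cells changed]:
KKKKKK
KKKKKK
KKRKKK
KKRKKK
KKRKKY
KKKKKY
After op 2 fill(2,0,Y) [31 cells changed]:
YYYYYY
YYYYYY
YYRYYY
YYRYYY
YYRYYY
YYYYYY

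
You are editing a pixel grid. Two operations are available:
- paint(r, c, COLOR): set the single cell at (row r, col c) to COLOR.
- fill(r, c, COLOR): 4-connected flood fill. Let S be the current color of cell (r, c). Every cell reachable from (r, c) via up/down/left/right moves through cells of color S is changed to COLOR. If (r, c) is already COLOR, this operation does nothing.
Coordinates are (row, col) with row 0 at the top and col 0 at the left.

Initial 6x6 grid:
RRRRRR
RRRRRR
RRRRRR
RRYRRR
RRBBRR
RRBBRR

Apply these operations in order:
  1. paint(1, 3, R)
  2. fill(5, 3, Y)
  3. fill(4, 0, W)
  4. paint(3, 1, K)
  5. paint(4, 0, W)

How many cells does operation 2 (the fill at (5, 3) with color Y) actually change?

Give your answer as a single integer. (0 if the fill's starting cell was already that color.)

Answer: 4

Derivation:
After op 1 paint(1,3,R):
RRRRRR
RRRRRR
RRRRRR
RRYRRR
RRBBRR
RRBBRR
After op 2 fill(5,3,Y) [4 cells changed]:
RRRRRR
RRRRRR
RRRRRR
RRYRRR
RRYYRR
RRYYRR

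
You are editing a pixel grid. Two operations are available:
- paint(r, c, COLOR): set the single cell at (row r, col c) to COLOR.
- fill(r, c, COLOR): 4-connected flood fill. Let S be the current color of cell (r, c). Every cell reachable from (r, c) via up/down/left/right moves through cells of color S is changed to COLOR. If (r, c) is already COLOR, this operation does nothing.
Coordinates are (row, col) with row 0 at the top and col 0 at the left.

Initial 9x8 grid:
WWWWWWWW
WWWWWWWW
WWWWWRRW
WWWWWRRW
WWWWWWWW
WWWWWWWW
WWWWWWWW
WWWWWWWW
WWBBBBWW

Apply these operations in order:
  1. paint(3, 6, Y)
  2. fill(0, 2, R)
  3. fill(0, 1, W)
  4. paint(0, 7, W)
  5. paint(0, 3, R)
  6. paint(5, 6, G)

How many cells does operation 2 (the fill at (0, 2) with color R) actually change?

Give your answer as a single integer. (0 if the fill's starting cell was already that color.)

Answer: 64

Derivation:
After op 1 paint(3,6,Y):
WWWWWWWW
WWWWWWWW
WWWWWRRW
WWWWWRYW
WWWWWWWW
WWWWWWWW
WWWWWWWW
WWWWWWWW
WWBBBBWW
After op 2 fill(0,2,R) [64 cells changed]:
RRRRRRRR
RRRRRRRR
RRRRRRRR
RRRRRRYR
RRRRRRRR
RRRRRRRR
RRRRRRRR
RRRRRRRR
RRBBBBRR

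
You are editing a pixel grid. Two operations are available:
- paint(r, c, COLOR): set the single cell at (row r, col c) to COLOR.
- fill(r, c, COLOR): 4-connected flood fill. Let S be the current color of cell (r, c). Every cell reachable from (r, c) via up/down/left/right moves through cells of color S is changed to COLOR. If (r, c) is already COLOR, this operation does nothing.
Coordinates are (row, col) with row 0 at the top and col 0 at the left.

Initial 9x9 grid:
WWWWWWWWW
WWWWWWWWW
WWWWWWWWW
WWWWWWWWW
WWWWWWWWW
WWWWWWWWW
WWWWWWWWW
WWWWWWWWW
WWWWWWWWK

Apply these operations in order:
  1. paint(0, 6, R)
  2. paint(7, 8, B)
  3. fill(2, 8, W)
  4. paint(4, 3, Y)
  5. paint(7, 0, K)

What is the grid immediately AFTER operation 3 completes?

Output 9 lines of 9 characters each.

Answer: WWWWWWRWW
WWWWWWWWW
WWWWWWWWW
WWWWWWWWW
WWWWWWWWW
WWWWWWWWW
WWWWWWWWW
WWWWWWWWB
WWWWWWWWK

Derivation:
After op 1 paint(0,6,R):
WWWWWWRWW
WWWWWWWWW
WWWWWWWWW
WWWWWWWWW
WWWWWWWWW
WWWWWWWWW
WWWWWWWWW
WWWWWWWWW
WWWWWWWWK
After op 2 paint(7,8,B):
WWWWWWRWW
WWWWWWWWW
WWWWWWWWW
WWWWWWWWW
WWWWWWWWW
WWWWWWWWW
WWWWWWWWW
WWWWWWWWB
WWWWWWWWK
After op 3 fill(2,8,W) [0 cells changed]:
WWWWWWRWW
WWWWWWWWW
WWWWWWWWW
WWWWWWWWW
WWWWWWWWW
WWWWWWWWW
WWWWWWWWW
WWWWWWWWB
WWWWWWWWK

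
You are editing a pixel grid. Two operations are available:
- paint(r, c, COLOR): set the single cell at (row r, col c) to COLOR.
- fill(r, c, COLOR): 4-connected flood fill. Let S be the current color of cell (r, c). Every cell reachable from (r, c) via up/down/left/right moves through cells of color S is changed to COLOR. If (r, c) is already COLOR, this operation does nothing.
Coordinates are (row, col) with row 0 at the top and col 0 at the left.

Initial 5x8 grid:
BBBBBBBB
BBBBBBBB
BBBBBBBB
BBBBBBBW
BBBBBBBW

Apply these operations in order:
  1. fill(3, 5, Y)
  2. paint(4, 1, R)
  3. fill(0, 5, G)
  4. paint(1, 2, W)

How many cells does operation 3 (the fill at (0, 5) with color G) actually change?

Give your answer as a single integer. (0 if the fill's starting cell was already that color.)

After op 1 fill(3,5,Y) [38 cells changed]:
YYYYYYYY
YYYYYYYY
YYYYYYYY
YYYYYYYW
YYYYYYYW
After op 2 paint(4,1,R):
YYYYYYYY
YYYYYYYY
YYYYYYYY
YYYYYYYW
YRYYYYYW
After op 3 fill(0,5,G) [37 cells changed]:
GGGGGGGG
GGGGGGGG
GGGGGGGG
GGGGGGGW
GRGGGGGW

Answer: 37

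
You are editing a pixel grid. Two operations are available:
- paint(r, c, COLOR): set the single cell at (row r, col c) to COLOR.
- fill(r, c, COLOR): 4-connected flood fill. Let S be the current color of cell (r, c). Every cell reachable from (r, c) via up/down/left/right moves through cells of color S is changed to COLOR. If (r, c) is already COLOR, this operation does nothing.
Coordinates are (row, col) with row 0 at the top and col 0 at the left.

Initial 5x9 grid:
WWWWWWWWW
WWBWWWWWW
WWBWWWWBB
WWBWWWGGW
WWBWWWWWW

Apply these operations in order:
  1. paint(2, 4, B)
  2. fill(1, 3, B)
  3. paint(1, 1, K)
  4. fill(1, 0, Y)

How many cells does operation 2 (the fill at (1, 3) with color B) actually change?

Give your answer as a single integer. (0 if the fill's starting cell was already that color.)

After op 1 paint(2,4,B):
WWWWWWWWW
WWBWWWWWW
WWBWBWWBB
WWBWWWGGW
WWBWWWWWW
After op 2 fill(1,3,B) [36 cells changed]:
BBBBBBBBB
BBBBBBBBB
BBBBBBBBB
BBBBBBGGB
BBBBBBBBB

Answer: 36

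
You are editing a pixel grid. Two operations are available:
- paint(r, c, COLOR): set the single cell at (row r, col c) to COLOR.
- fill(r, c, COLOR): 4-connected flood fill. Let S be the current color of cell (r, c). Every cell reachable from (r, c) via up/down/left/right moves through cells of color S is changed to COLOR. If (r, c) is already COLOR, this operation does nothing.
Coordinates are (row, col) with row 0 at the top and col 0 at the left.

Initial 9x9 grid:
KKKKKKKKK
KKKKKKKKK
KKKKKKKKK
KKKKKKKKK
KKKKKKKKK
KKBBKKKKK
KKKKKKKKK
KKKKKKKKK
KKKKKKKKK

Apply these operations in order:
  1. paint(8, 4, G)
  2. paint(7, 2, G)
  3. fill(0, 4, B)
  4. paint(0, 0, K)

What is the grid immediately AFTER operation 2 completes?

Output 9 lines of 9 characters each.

Answer: KKKKKKKKK
KKKKKKKKK
KKKKKKKKK
KKKKKKKKK
KKKKKKKKK
KKBBKKKKK
KKKKKKKKK
KKGKKKKKK
KKKKGKKKK

Derivation:
After op 1 paint(8,4,G):
KKKKKKKKK
KKKKKKKKK
KKKKKKKKK
KKKKKKKKK
KKKKKKKKK
KKBBKKKKK
KKKKKKKKK
KKKKKKKKK
KKKKGKKKK
After op 2 paint(7,2,G):
KKKKKKKKK
KKKKKKKKK
KKKKKKKKK
KKKKKKKKK
KKKKKKKKK
KKBBKKKKK
KKKKKKKKK
KKGKKKKKK
KKKKGKKKK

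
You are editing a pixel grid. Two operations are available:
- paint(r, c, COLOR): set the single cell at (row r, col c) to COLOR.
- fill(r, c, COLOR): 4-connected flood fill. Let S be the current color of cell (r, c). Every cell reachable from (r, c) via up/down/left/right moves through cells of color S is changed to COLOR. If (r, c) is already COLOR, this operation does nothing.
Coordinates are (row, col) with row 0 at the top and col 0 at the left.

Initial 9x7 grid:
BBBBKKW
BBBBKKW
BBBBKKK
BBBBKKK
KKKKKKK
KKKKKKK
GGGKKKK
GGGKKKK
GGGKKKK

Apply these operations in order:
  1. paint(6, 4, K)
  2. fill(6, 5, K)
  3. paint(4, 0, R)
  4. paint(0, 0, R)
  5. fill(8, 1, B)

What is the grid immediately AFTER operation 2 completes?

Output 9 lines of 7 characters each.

After op 1 paint(6,4,K):
BBBBKKW
BBBBKKW
BBBBKKK
BBBBKKK
KKKKKKK
KKKKKKK
GGGKKKK
GGGKKKK
GGGKKKK
After op 2 fill(6,5,K) [0 cells changed]:
BBBBKKW
BBBBKKW
BBBBKKK
BBBBKKK
KKKKKKK
KKKKKKK
GGGKKKK
GGGKKKK
GGGKKKK

Answer: BBBBKKW
BBBBKKW
BBBBKKK
BBBBKKK
KKKKKKK
KKKKKKK
GGGKKKK
GGGKKKK
GGGKKKK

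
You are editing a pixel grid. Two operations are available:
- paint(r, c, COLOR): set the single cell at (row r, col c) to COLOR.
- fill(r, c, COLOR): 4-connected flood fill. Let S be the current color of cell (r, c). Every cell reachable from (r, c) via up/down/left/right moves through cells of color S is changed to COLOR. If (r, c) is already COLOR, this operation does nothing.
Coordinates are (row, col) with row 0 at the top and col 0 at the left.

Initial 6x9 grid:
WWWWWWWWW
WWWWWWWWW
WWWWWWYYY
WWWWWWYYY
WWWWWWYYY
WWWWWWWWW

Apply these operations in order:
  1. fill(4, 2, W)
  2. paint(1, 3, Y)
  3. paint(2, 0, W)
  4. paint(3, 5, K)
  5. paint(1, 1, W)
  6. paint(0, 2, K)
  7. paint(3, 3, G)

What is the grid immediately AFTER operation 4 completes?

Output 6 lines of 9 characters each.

After op 1 fill(4,2,W) [0 cells changed]:
WWWWWWWWW
WWWWWWWWW
WWWWWWYYY
WWWWWWYYY
WWWWWWYYY
WWWWWWWWW
After op 2 paint(1,3,Y):
WWWWWWWWW
WWWYWWWWW
WWWWWWYYY
WWWWWWYYY
WWWWWWYYY
WWWWWWWWW
After op 3 paint(2,0,W):
WWWWWWWWW
WWWYWWWWW
WWWWWWYYY
WWWWWWYYY
WWWWWWYYY
WWWWWWWWW
After op 4 paint(3,5,K):
WWWWWWWWW
WWWYWWWWW
WWWWWWYYY
WWWWWKYYY
WWWWWWYYY
WWWWWWWWW

Answer: WWWWWWWWW
WWWYWWWWW
WWWWWWYYY
WWWWWKYYY
WWWWWWYYY
WWWWWWWWW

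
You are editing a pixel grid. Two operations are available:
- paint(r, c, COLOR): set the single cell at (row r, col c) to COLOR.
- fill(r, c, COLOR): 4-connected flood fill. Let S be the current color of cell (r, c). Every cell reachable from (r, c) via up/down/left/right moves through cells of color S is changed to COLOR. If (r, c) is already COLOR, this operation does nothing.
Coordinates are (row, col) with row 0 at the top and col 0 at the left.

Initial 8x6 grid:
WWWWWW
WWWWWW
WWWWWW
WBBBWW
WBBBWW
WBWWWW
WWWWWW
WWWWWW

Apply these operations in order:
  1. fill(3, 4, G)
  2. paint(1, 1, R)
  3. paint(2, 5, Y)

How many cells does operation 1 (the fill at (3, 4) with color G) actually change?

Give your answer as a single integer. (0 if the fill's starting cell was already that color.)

After op 1 fill(3,4,G) [41 cells changed]:
GGGGGG
GGGGGG
GGGGGG
GBBBGG
GBBBGG
GBGGGG
GGGGGG
GGGGGG

Answer: 41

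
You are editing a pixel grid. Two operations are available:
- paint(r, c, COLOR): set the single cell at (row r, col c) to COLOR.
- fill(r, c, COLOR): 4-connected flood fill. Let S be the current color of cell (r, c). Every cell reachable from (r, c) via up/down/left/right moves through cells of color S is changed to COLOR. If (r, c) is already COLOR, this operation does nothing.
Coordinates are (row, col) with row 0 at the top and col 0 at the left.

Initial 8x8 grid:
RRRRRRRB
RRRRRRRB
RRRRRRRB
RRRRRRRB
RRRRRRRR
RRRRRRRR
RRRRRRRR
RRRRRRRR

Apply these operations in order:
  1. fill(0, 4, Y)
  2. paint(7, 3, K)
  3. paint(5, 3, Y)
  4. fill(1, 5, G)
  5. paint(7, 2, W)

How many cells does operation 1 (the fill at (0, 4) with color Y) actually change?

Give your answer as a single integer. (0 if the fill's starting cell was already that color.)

After op 1 fill(0,4,Y) [60 cells changed]:
YYYYYYYB
YYYYYYYB
YYYYYYYB
YYYYYYYB
YYYYYYYY
YYYYYYYY
YYYYYYYY
YYYYYYYY

Answer: 60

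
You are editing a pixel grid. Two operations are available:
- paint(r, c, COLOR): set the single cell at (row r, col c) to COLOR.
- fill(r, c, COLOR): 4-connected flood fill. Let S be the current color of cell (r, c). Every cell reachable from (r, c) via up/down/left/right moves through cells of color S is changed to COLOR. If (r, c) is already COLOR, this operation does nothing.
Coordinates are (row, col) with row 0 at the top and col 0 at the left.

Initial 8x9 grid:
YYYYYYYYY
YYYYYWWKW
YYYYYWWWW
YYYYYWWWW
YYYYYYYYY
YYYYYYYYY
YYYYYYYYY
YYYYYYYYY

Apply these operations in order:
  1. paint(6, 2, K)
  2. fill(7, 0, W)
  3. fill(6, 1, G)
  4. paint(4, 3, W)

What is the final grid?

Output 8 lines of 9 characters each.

After op 1 paint(6,2,K):
YYYYYYYYY
YYYYYWWKW
YYYYYWWWW
YYYYYWWWW
YYYYYYYYY
YYYYYYYYY
YYKYYYYYY
YYYYYYYYY
After op 2 fill(7,0,W) [59 cells changed]:
WWWWWWWWW
WWWWWWWKW
WWWWWWWWW
WWWWWWWWW
WWWWWWWWW
WWWWWWWWW
WWKWWWWWW
WWWWWWWWW
After op 3 fill(6,1,G) [70 cells changed]:
GGGGGGGGG
GGGGGGGKG
GGGGGGGGG
GGGGGGGGG
GGGGGGGGG
GGGGGGGGG
GGKGGGGGG
GGGGGGGGG
After op 4 paint(4,3,W):
GGGGGGGGG
GGGGGGGKG
GGGGGGGGG
GGGGGGGGG
GGGWGGGGG
GGGGGGGGG
GGKGGGGGG
GGGGGGGGG

Answer: GGGGGGGGG
GGGGGGGKG
GGGGGGGGG
GGGGGGGGG
GGGWGGGGG
GGGGGGGGG
GGKGGGGGG
GGGGGGGGG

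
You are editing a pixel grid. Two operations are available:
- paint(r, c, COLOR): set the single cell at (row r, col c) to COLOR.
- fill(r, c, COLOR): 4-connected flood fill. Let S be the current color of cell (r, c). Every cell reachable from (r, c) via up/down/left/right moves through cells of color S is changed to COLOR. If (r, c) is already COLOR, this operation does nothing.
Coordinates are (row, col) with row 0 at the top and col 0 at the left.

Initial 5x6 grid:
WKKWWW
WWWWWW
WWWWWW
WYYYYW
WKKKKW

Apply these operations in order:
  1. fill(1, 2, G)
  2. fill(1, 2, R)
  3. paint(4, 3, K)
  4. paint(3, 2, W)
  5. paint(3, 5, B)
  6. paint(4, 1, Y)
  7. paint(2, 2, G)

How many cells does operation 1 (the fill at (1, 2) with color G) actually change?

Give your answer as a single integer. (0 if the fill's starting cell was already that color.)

Answer: 20

Derivation:
After op 1 fill(1,2,G) [20 cells changed]:
GKKGGG
GGGGGG
GGGGGG
GYYYYG
GKKKKG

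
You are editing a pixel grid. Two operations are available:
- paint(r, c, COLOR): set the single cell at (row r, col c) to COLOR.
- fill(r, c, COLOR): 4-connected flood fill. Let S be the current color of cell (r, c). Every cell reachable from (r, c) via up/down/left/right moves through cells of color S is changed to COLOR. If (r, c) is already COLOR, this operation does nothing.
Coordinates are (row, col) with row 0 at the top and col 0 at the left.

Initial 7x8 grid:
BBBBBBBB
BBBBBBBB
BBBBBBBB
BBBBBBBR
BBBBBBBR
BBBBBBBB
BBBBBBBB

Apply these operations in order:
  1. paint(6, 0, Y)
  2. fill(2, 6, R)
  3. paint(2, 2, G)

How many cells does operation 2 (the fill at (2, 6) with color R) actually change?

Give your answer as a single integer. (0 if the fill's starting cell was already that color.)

Answer: 53

Derivation:
After op 1 paint(6,0,Y):
BBBBBBBB
BBBBBBBB
BBBBBBBB
BBBBBBBR
BBBBBBBR
BBBBBBBB
YBBBBBBB
After op 2 fill(2,6,R) [53 cells changed]:
RRRRRRRR
RRRRRRRR
RRRRRRRR
RRRRRRRR
RRRRRRRR
RRRRRRRR
YRRRRRRR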